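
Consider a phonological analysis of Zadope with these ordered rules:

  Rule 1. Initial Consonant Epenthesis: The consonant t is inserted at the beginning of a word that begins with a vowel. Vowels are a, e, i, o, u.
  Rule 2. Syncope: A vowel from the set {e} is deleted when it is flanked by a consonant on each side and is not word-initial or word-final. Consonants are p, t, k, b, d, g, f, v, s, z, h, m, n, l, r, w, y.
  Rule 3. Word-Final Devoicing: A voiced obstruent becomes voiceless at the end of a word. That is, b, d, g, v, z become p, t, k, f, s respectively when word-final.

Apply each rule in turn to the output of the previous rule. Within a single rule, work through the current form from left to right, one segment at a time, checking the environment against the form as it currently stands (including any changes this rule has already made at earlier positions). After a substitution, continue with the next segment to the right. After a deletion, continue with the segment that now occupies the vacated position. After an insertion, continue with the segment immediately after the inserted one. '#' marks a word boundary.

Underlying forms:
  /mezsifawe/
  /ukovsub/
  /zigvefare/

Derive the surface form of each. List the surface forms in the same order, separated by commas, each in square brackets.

/mezsifawe/:
  Rule 1 Initial Consonant Epenthesis: no change — [mezsifawe]
  Rule 2 Syncope: [mezsifawe] → [mzsifawe]
  Rule 3 Word-Final Devoicing: no change — [mzsifawe]
/ukovsub/:
  Rule 1 Initial Consonant Epenthesis: [ukovsub] → [tukovsub]
  Rule 2 Syncope: no change — [tukovsub]
  Rule 3 Word-Final Devoicing: [tukovsub] → [tukovsup]
/zigvefare/:
  Rule 1 Initial Consonant Epenthesis: no change — [zigvefare]
  Rule 2 Syncope: [zigvefare] → [zigvfare]
  Rule 3 Word-Final Devoicing: no change — [zigvfare]

[mzsifawe], [tukovsup], [zigvfare]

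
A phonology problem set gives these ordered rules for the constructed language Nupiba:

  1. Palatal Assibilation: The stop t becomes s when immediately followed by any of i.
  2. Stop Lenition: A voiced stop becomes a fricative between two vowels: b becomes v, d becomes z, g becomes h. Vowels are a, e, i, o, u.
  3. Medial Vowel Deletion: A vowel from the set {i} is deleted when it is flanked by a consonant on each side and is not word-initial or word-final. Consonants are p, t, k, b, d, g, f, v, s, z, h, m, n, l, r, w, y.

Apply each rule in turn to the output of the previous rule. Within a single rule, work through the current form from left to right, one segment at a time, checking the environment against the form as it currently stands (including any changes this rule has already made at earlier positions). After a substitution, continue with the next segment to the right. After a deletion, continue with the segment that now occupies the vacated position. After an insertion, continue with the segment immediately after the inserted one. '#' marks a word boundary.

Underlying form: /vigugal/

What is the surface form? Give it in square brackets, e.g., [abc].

[vhuhal]

1 Palatal Assibilation: no change — [vigugal]
2 Stop Lenition: [vigugal] → [vihuhal]
3 Medial Vowel Deletion: [vihuhal] → [vhuhal]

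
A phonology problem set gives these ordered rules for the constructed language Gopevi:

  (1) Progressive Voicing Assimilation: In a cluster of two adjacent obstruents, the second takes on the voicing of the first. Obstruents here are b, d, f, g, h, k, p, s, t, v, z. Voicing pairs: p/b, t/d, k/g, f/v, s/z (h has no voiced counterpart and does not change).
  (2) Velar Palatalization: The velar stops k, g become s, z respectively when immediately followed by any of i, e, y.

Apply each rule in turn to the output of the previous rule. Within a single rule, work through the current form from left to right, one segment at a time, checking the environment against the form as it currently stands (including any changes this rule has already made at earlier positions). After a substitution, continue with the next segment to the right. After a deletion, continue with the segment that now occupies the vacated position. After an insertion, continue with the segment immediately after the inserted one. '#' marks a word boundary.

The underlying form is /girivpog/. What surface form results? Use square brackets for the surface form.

[zirivbog]

(1) Progressive Voicing Assimilation: [girivpog] → [girivbog]
(2) Velar Palatalization: [girivbog] → [zirivbog]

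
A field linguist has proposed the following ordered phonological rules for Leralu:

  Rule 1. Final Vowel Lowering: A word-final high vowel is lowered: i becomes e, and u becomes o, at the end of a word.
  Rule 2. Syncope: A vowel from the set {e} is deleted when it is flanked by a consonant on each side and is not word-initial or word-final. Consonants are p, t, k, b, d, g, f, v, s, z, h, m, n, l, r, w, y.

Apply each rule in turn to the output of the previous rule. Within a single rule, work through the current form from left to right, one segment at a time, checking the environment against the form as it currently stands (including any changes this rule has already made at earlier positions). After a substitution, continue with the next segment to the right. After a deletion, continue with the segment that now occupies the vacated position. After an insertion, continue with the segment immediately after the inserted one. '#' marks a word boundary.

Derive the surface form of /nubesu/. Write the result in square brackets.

[nubso]

Rule 1 Final Vowel Lowering: [nubesu] → [nubeso]
Rule 2 Syncope: [nubeso] → [nubso]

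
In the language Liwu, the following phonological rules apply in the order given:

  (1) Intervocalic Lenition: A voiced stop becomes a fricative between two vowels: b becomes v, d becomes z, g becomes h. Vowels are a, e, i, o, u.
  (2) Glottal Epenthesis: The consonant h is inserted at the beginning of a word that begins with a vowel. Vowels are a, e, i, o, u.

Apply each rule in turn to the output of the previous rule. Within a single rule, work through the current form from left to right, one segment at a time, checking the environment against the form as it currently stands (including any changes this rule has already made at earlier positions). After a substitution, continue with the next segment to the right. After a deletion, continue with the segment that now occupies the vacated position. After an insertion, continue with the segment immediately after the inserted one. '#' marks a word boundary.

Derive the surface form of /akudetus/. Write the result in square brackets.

[hakuzetus]

(1) Intervocalic Lenition: [akudetus] → [akuzetus]
(2) Glottal Epenthesis: [akuzetus] → [hakuzetus]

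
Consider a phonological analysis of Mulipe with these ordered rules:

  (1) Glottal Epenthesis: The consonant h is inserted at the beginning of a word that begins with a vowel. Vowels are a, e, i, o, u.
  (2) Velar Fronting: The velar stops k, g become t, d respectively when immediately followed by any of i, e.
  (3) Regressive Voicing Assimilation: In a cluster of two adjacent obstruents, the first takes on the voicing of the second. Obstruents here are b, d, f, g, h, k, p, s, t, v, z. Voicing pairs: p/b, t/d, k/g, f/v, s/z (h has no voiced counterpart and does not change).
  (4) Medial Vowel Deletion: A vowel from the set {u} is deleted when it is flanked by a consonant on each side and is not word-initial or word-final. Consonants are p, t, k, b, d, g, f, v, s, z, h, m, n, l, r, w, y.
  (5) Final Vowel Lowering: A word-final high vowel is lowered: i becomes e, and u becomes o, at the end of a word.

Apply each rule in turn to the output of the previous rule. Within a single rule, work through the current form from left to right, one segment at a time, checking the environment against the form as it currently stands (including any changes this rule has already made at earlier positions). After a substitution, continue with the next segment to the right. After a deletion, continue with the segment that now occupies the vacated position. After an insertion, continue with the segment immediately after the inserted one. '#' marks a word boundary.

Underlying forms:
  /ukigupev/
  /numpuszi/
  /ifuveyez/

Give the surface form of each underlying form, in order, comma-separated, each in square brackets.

[htigpev], [nmpzze], [hifveyez]

/ukigupev/:
  (1) Glottal Epenthesis: [ukigupev] → [hukigupev]
  (2) Velar Fronting: [hukigupev] → [hutigupev]
  (3) Regressive Voicing Assimilation: no change — [hutigupev]
  (4) Medial Vowel Deletion: [hutigupev] → [htigpev]
  (5) Final Vowel Lowering: no change — [htigpev]
/numpuszi/:
  (1) Glottal Epenthesis: no change — [numpuszi]
  (2) Velar Fronting: no change — [numpuszi]
  (3) Regressive Voicing Assimilation: [numpuszi] → [numpuzzi]
  (4) Medial Vowel Deletion: [numpuzzi] → [nmpzzi]
  (5) Final Vowel Lowering: [nmpzzi] → [nmpzze]
/ifuveyez/:
  (1) Glottal Epenthesis: [ifuveyez] → [hifuveyez]
  (2) Velar Fronting: no change — [hifuveyez]
  (3) Regressive Voicing Assimilation: no change — [hifuveyez]
  (4) Medial Vowel Deletion: [hifuveyez] → [hifveyez]
  (5) Final Vowel Lowering: no change — [hifveyez]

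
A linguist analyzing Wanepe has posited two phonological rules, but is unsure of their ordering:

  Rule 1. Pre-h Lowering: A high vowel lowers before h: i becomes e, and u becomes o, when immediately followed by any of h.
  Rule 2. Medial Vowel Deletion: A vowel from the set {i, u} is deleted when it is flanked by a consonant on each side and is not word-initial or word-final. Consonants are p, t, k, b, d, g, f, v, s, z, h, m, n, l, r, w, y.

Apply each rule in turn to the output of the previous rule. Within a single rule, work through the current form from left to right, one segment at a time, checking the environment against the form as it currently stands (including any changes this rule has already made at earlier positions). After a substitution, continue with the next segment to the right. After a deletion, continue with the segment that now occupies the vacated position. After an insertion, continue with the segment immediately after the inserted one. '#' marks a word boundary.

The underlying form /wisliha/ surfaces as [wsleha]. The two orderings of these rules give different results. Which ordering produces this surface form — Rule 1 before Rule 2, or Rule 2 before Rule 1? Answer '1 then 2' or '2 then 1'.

1 then 2

Order 1 then 2:
  1 Pre-h Lowering: [wisliha] → [wisleha]
  2 Medial Vowel Deletion: [wisleha] → [wsleha]
  result: [wsleha]
Order 2 then 1:
  2 Medial Vowel Deletion: [wisliha] → [wslha]
  1 Pre-h Lowering: no change — [wslha]
  result: [wslha]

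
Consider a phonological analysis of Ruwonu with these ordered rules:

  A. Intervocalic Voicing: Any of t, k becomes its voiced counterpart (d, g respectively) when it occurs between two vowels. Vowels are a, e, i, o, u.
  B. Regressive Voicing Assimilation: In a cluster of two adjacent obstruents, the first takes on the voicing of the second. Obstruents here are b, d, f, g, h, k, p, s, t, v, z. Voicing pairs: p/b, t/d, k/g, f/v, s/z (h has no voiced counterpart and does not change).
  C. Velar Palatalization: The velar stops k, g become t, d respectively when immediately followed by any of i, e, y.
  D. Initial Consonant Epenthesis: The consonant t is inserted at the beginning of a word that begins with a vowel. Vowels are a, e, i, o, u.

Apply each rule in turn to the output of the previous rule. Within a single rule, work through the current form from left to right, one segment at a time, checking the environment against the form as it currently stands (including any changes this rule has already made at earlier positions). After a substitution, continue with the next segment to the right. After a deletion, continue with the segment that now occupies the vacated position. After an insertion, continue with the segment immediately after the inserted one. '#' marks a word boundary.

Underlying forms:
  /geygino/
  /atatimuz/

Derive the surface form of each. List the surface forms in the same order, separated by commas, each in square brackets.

[deydino], [tadadimuz]

/geygino/:
  A Intervocalic Voicing: no change — [geygino]
  B Regressive Voicing Assimilation: no change — [geygino]
  C Velar Palatalization: [geygino] → [deydino]
  D Initial Consonant Epenthesis: no change — [deydino]
/atatimuz/:
  A Intervocalic Voicing: [atatimuz] → [adadimuz]
  B Regressive Voicing Assimilation: no change — [adadimuz]
  C Velar Palatalization: no change — [adadimuz]
  D Initial Consonant Epenthesis: [adadimuz] → [tadadimuz]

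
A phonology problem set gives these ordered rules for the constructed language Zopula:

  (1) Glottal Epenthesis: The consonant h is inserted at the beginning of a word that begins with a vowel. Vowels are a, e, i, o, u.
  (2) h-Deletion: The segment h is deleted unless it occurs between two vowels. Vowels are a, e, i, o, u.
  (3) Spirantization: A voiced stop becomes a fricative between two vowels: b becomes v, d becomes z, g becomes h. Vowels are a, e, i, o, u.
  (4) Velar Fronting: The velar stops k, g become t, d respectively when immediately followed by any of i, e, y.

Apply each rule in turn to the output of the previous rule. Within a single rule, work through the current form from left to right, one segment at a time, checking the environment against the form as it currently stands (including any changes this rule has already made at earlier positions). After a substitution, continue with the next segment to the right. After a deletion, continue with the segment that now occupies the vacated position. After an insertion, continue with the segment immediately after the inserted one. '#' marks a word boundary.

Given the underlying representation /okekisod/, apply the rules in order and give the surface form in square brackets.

(1) Glottal Epenthesis: [okekisod] → [hokekisod]
(2) h-Deletion: [hokekisod] → [okekisod]
(3) Spirantization: no change — [okekisod]
(4) Velar Fronting: [okekisod] → [otetisod]

[otetisod]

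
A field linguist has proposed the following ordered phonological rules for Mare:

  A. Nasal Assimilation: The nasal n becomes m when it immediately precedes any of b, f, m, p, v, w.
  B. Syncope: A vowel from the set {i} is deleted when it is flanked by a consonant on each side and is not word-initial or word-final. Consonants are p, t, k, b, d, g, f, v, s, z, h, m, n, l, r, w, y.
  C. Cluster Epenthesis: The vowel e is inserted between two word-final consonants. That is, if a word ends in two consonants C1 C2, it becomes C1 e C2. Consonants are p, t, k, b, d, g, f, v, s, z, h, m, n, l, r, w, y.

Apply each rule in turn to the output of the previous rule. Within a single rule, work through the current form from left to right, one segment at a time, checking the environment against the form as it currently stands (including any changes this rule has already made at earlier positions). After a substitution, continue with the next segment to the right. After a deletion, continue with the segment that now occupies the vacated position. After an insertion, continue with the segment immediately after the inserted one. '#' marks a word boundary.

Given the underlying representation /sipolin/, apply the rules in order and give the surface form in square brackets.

[spolen]

A Nasal Assimilation: no change — [sipolin]
B Syncope: [sipolin] → [spoln]
C Cluster Epenthesis: [spoln] → [spolen]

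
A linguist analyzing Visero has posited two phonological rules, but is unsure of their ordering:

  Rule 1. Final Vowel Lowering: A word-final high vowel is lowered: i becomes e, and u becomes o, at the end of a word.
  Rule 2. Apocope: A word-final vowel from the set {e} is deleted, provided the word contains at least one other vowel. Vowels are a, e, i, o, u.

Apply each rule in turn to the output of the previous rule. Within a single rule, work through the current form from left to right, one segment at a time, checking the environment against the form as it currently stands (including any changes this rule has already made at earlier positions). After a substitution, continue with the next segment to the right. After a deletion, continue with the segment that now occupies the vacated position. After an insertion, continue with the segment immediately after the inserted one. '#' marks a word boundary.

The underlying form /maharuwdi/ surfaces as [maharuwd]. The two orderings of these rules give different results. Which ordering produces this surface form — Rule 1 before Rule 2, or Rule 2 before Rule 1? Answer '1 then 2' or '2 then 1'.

1 then 2

Order 1 then 2:
  1 Final Vowel Lowering: [maharuwdi] → [maharuwde]
  2 Apocope: [maharuwde] → [maharuwd]
  result: [maharuwd]
Order 2 then 1:
  2 Apocope: no change — [maharuwdi]
  1 Final Vowel Lowering: [maharuwdi] → [maharuwde]
  result: [maharuwde]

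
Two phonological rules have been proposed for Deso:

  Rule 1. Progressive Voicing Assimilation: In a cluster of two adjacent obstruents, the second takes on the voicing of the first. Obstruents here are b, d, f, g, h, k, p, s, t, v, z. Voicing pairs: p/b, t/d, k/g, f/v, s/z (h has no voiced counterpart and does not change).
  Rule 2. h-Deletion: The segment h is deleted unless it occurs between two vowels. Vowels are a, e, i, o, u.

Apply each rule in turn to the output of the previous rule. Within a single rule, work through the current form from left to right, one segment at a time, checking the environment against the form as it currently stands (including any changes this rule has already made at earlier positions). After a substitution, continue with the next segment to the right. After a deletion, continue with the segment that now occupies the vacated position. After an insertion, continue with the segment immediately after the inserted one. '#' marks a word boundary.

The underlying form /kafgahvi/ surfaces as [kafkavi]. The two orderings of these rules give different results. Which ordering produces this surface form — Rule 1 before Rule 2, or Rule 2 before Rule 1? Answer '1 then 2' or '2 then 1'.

2 then 1

Order 1 then 2:
  1 Progressive Voicing Assimilation: [kafgahvi] → [kafkahfi]
  2 h-Deletion: [kafkahfi] → [kafkafi]
  result: [kafkafi]
Order 2 then 1:
  2 h-Deletion: [kafgahvi] → [kafgavi]
  1 Progressive Voicing Assimilation: [kafgavi] → [kafkavi]
  result: [kafkavi]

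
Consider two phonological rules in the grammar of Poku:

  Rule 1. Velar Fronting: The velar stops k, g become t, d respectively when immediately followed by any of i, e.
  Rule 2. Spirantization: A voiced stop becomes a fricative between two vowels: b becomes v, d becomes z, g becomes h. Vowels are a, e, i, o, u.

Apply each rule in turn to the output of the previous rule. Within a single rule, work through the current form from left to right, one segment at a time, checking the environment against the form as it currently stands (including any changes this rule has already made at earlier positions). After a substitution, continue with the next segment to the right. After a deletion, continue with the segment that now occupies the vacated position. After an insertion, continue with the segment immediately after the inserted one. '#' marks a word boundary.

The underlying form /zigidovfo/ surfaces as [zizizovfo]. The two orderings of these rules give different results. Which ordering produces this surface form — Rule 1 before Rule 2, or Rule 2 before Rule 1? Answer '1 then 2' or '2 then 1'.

1 then 2

Order 1 then 2:
  1 Velar Fronting: [zigidovfo] → [zididovfo]
  2 Spirantization: [zididovfo] → [zizizovfo]
  result: [zizizovfo]
Order 2 then 1:
  2 Spirantization: [zigidovfo] → [zihizovfo]
  1 Velar Fronting: no change — [zihizovfo]
  result: [zihizovfo]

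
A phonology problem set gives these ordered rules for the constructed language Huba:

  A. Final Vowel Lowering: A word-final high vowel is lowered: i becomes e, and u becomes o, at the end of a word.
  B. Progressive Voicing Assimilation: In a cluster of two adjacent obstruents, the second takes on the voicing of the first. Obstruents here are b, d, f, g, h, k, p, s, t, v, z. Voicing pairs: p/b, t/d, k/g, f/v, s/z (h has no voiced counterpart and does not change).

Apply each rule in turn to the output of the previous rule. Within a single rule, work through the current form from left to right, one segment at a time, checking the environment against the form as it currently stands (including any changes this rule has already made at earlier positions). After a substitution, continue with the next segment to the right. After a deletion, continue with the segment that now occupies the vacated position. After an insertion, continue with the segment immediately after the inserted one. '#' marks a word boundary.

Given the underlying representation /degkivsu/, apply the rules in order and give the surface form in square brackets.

[deggivzo]

A Final Vowel Lowering: [degkivsu] → [degkivso]
B Progressive Voicing Assimilation: [degkivso] → [deggivzo]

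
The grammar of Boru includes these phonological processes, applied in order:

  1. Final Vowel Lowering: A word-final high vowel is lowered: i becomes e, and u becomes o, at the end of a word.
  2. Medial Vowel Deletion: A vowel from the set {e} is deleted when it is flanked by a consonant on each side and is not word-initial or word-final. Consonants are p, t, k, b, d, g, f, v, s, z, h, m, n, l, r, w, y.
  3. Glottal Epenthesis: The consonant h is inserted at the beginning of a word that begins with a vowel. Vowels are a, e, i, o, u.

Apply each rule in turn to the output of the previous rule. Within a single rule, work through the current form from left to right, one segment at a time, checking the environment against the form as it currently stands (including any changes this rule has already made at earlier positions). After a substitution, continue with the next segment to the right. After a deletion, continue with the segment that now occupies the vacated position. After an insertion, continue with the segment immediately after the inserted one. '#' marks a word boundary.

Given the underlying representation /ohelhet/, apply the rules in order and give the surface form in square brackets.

[hohlht]

1 Final Vowel Lowering: no change — [ohelhet]
2 Medial Vowel Deletion: [ohelhet] → [ohlht]
3 Glottal Epenthesis: [ohlht] → [hohlht]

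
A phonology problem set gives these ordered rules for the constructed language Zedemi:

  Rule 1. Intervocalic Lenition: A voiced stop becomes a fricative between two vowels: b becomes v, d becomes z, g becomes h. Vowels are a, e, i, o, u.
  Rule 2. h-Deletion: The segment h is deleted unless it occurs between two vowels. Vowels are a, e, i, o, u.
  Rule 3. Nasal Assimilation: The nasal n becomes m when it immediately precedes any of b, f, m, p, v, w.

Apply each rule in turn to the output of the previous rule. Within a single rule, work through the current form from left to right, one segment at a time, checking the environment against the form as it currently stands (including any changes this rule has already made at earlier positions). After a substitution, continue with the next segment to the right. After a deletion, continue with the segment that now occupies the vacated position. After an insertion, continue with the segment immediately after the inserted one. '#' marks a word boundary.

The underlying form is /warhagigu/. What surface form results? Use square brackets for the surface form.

Rule 1 Intervocalic Lenition: [warhagigu] → [warhahihu]
Rule 2 h-Deletion: [warhahihu] → [warahihu]
Rule 3 Nasal Assimilation: no change — [warahihu]

[warahihu]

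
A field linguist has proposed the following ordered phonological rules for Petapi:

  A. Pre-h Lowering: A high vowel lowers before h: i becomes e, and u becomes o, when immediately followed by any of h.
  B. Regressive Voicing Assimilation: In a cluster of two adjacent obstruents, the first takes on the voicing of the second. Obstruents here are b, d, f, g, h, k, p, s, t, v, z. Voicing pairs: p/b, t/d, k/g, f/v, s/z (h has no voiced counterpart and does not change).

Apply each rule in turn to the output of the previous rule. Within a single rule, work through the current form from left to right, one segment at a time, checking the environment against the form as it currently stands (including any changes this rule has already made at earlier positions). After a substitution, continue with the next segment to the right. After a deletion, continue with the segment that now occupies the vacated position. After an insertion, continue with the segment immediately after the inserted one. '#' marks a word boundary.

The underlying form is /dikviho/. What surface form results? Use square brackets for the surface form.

A Pre-h Lowering: [dikviho] → [dikveho]
B Regressive Voicing Assimilation: [dikveho] → [digveho]

[digveho]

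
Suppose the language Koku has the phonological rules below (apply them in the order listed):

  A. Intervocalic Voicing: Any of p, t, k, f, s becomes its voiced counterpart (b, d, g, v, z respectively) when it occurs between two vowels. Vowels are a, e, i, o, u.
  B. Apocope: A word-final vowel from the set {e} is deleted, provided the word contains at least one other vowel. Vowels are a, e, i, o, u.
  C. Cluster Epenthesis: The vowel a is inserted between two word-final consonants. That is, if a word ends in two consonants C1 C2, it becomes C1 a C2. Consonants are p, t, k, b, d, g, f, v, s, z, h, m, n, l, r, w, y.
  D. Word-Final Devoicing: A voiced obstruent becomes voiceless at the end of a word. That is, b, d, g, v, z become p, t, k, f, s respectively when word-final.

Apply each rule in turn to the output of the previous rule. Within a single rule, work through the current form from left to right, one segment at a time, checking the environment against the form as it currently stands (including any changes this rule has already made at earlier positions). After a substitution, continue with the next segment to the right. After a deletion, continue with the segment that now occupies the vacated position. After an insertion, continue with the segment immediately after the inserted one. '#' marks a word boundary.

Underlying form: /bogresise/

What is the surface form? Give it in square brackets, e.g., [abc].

[bogrezis]

A Intervocalic Voicing: [bogresise] → [bogrezize]
B Apocope: [bogrezize] → [bogreziz]
C Cluster Epenthesis: no change — [bogreziz]
D Word-Final Devoicing: [bogreziz] → [bogrezis]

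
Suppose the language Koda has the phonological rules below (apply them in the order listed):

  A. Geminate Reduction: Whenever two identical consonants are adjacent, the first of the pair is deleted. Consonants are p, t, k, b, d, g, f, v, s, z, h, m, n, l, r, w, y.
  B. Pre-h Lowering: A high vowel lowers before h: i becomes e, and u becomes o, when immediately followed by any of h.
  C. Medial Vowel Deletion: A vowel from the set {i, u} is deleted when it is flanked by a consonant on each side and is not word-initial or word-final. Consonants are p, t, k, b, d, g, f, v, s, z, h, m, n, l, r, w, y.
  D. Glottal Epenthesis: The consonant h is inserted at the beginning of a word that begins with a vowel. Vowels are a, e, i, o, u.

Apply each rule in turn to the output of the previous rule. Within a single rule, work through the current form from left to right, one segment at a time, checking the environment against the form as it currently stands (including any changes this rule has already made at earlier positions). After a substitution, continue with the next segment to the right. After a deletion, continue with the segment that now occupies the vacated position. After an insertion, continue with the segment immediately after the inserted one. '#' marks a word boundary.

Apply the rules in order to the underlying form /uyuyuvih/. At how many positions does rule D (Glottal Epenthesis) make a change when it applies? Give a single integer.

A Geminate Reduction: no change — [uyuyuvih]
B Pre-h Lowering: [uyuyuvih] → [uyuyuveh]
C Medial Vowel Deletion: [uyuyuveh] → [uyyveh]
D Glottal Epenthesis: [uyyveh] → [huyyveh]
Rule D changed 1 position(s).

1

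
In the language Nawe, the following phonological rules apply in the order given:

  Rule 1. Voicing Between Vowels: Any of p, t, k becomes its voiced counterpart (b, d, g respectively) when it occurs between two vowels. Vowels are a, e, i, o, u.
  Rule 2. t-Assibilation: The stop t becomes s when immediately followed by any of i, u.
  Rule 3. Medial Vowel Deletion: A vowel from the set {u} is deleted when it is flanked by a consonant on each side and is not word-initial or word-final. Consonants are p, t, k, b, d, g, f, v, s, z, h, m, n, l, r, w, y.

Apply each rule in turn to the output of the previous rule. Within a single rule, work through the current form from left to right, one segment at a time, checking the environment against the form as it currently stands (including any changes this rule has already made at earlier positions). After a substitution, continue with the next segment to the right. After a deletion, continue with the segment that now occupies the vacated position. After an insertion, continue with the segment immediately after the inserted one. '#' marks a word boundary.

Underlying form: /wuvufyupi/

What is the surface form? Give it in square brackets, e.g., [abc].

Rule 1 Voicing Between Vowels: [wuvufyupi] → [wuvufyubi]
Rule 2 t-Assibilation: no change — [wuvufyubi]
Rule 3 Medial Vowel Deletion: [wuvufyubi] → [wvfybi]

[wvfybi]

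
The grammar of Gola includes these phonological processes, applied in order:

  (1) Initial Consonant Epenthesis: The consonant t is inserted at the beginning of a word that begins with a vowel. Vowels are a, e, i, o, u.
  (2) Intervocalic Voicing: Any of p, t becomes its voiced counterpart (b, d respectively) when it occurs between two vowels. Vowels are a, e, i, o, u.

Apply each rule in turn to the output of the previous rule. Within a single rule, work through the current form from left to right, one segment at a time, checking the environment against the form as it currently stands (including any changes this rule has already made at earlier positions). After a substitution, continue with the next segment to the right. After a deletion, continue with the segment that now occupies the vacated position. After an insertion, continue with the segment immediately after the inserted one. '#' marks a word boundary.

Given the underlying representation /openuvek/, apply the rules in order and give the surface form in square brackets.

[tobenuvek]

(1) Initial Consonant Epenthesis: [openuvek] → [topenuvek]
(2) Intervocalic Voicing: [topenuvek] → [tobenuvek]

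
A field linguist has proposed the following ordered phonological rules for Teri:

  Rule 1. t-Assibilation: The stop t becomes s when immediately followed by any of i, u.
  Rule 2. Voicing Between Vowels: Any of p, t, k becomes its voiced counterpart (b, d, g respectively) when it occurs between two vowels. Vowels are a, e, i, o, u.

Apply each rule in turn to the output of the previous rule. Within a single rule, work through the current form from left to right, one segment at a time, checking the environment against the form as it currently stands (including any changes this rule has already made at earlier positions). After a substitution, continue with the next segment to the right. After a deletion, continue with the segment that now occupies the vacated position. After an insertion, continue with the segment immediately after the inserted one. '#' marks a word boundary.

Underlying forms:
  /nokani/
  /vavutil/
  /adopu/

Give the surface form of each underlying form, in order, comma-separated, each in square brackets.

[nogani], [vavusil], [adobu]

/nokani/:
  Rule 1 t-Assibilation: no change — [nokani]
  Rule 2 Voicing Between Vowels: [nokani] → [nogani]
/vavutil/:
  Rule 1 t-Assibilation: [vavutil] → [vavusil]
  Rule 2 Voicing Between Vowels: no change — [vavusil]
/adopu/:
  Rule 1 t-Assibilation: no change — [adopu]
  Rule 2 Voicing Between Vowels: [adopu] → [adobu]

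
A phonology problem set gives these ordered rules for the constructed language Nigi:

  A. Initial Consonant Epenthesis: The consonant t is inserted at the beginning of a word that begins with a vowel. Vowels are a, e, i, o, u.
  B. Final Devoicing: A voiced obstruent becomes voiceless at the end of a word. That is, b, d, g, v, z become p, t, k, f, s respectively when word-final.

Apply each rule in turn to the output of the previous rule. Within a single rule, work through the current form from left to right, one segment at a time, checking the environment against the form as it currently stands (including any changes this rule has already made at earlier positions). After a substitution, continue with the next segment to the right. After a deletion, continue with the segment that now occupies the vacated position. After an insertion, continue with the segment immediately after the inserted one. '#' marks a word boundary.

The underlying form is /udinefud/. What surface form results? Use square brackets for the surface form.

[tudinefut]

A Initial Consonant Epenthesis: [udinefud] → [tudinefud]
B Final Devoicing: [tudinefud] → [tudinefut]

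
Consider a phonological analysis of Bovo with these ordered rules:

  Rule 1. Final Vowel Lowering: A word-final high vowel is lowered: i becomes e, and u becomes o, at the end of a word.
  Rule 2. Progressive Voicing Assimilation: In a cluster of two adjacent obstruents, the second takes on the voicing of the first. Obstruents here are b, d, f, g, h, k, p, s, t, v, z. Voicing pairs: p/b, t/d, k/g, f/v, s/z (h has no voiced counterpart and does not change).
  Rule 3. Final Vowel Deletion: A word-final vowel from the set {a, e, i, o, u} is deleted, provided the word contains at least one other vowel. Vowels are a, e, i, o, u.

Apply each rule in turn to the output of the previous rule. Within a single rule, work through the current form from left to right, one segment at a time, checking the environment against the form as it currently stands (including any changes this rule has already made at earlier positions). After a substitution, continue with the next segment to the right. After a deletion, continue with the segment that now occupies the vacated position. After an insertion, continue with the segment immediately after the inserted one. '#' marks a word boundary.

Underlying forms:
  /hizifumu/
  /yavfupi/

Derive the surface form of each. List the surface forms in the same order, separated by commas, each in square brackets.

/hizifumu/:
  Rule 1 Final Vowel Lowering: [hizifumu] → [hizifumo]
  Rule 2 Progressive Voicing Assimilation: no change — [hizifumo]
  Rule 3 Final Vowel Deletion: [hizifumo] → [hizifum]
/yavfupi/:
  Rule 1 Final Vowel Lowering: [yavfupi] → [yavfupe]
  Rule 2 Progressive Voicing Assimilation: [yavfupe] → [yavvupe]
  Rule 3 Final Vowel Deletion: [yavvupe] → [yavvup]

[hizifum], [yavvup]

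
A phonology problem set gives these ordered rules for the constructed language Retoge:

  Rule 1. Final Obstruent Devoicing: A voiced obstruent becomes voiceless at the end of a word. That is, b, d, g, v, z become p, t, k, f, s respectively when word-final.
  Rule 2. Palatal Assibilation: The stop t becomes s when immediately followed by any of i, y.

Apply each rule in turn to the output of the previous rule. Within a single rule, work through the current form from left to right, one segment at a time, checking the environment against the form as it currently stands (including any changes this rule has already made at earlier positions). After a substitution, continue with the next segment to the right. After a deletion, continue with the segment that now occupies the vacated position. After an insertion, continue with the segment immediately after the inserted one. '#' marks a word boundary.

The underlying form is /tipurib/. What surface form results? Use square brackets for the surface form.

Rule 1 Final Obstruent Devoicing: [tipurib] → [tipurip]
Rule 2 Palatal Assibilation: [tipurip] → [sipurip]

[sipurip]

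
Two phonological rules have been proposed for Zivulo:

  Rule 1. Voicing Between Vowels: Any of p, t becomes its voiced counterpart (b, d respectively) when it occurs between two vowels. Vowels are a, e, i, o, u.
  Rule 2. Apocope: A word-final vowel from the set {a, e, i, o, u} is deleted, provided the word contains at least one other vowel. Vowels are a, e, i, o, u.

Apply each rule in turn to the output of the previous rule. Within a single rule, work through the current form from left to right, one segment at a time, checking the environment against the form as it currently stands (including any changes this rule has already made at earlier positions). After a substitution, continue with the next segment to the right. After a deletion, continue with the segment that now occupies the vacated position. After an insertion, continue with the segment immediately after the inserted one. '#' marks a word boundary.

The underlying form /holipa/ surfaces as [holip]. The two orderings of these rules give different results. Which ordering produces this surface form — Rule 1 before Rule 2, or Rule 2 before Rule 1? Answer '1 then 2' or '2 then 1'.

2 then 1

Order 1 then 2:
  1 Voicing Between Vowels: [holipa] → [holiba]
  2 Apocope: [holiba] → [holib]
  result: [holib]
Order 2 then 1:
  2 Apocope: [holipa] → [holip]
  1 Voicing Between Vowels: no change — [holip]
  result: [holip]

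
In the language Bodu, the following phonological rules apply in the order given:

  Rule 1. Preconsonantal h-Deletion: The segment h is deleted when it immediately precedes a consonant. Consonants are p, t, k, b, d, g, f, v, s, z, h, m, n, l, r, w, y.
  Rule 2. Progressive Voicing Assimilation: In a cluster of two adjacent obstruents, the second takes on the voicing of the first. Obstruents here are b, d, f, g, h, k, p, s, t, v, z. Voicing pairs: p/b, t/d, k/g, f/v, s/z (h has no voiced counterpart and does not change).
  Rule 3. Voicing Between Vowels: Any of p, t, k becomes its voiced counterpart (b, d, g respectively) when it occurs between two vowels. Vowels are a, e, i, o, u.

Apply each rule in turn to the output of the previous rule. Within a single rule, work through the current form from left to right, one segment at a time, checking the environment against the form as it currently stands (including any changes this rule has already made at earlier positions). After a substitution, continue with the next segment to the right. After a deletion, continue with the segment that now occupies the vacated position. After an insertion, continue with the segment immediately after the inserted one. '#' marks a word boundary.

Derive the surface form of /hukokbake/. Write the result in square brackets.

Rule 1 Preconsonantal h-Deletion: no change — [hukokbake]
Rule 2 Progressive Voicing Assimilation: [hukokbake] → [hukokpake]
Rule 3 Voicing Between Vowels: [hukokpake] → [hugokpage]

[hugokpage]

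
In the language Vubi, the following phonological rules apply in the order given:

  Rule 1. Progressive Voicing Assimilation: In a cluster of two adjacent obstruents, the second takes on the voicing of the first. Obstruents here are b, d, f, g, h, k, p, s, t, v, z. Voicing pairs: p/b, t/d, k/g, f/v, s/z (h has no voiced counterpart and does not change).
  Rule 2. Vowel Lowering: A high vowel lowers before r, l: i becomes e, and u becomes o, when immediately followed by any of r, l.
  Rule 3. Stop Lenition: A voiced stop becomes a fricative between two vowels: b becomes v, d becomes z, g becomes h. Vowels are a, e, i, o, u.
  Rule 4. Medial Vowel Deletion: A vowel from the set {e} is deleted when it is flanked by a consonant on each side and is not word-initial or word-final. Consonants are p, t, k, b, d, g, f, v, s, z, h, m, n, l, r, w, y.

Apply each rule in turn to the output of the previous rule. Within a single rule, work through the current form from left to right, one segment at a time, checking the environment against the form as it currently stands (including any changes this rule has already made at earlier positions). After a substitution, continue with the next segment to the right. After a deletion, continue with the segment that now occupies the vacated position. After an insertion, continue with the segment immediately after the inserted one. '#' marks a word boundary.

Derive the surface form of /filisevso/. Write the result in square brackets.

[flisvzo]

Rule 1 Progressive Voicing Assimilation: [filisevso] → [filisevzo]
Rule 2 Vowel Lowering: [filisevzo] → [felisevzo]
Rule 3 Stop Lenition: no change — [felisevzo]
Rule 4 Medial Vowel Deletion: [felisevzo] → [flisvzo]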